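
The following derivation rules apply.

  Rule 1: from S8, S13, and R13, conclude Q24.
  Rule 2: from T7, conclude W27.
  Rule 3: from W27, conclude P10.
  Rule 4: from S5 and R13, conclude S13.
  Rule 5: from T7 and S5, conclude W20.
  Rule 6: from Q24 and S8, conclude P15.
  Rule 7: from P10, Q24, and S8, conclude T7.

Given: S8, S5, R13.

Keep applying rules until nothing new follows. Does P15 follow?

From S5 and R13, Rule 4 gives S13.
From S8, S13, and R13, Rule 1 gives Q24.
From Q24 and S8, Rule 6 gives P15.

Yes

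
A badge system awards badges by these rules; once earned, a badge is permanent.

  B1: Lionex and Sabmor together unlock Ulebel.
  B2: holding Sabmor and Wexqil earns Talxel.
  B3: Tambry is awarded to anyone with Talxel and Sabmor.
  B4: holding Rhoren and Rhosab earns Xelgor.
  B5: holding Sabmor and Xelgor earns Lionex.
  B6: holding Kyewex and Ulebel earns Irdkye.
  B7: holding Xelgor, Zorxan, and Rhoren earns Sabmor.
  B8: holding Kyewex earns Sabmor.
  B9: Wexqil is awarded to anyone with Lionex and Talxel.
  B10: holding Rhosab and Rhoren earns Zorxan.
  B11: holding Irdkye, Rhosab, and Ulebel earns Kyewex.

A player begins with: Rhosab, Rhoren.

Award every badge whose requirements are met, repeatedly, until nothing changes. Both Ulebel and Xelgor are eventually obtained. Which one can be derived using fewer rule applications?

Xelgor

Xelgor: With Rhoren and Rhosab, Xelgor is earned (B4). [1 rule application]
Ulebel: With Rhosab and Rhoren, Zorxan is earned (B10). With Rhoren and Rhosab, Xelgor is earned (B4). With Xelgor, Zorxan, and Rhoren, Sabmor is earned (B7). With Sabmor and Xelgor, Lionex is earned (B5). With Lionex and Sabmor, Ulebel is earned (B1). [5 rule applications]
Xelgor needs fewer.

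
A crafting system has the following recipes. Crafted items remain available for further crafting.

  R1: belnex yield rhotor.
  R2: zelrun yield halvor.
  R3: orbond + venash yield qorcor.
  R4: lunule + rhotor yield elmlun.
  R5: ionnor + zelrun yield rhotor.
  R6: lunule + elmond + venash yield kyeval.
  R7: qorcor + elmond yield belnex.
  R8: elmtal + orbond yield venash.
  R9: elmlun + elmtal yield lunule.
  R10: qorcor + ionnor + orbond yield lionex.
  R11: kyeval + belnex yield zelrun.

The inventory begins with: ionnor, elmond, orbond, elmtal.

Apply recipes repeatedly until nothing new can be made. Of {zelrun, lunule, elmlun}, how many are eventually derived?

zelrun would need kyeval and belnex (R11), but kyeval is never obtained.
lunule would need elmlun and elmtal (R9), but elmlun is never obtained.
elmlun would need lunule and rhotor (R4), but lunule is never obtained.
None of the 3 are reached.

0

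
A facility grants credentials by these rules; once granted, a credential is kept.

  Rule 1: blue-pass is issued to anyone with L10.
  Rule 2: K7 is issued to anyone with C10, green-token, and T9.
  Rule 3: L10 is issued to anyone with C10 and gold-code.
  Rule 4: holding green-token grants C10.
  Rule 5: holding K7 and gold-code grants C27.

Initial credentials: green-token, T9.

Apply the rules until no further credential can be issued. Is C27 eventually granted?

No

C27 would need K7 and gold-code (Rule 5), but gold-code is never granted.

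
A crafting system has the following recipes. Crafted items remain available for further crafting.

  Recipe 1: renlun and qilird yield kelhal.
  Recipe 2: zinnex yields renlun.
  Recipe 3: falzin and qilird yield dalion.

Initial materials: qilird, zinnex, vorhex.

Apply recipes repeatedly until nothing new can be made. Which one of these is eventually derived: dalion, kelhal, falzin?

zinnex → renlun (Recipe 2).
Using Recipe 1, renlun and qilird make kelhal.
dalion would need falzin and qilird (Recipe 3), but falzin is never obtained. No rule produces falzin, and it is not given.

kelhal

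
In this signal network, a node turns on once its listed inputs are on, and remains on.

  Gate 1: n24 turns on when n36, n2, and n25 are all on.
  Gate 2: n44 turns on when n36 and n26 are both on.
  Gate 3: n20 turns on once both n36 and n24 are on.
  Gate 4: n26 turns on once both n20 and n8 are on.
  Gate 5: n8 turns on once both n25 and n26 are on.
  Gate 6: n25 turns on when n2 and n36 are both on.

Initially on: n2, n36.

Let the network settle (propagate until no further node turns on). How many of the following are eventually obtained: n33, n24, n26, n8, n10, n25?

2

Gate 6: n2 and n36 on → n25 on.
Gate 1: n36, n2, and n25 on → n24 on.
No rule produces n33, and it is not given.
n24: reached.
n26 would need n20 and n8 (Gate 4), but n8 never turns on.
n8 would need n25 and n26 (Gate 5), but n26 never turns on.
No rule produces n10, and it is not given.
n25: reached.
Reached: n24 and n25 — 2 of the 6.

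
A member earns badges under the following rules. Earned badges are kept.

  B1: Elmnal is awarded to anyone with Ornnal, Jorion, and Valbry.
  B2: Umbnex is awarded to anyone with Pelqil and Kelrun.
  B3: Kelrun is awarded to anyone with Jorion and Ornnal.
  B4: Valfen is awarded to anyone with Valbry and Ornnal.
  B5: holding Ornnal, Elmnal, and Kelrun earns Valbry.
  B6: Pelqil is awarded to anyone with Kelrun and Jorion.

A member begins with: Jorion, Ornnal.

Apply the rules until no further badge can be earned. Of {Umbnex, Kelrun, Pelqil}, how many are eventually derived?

With Jorion and Ornnal, Kelrun is earned (B3).
With Kelrun and Jorion, Pelqil is earned (B6).
With Pelqil and Kelrun, Umbnex is earned (B2).
Umbnex: reached.
Kelrun: reached.
Pelqil: reached.
All 3 are reached.

3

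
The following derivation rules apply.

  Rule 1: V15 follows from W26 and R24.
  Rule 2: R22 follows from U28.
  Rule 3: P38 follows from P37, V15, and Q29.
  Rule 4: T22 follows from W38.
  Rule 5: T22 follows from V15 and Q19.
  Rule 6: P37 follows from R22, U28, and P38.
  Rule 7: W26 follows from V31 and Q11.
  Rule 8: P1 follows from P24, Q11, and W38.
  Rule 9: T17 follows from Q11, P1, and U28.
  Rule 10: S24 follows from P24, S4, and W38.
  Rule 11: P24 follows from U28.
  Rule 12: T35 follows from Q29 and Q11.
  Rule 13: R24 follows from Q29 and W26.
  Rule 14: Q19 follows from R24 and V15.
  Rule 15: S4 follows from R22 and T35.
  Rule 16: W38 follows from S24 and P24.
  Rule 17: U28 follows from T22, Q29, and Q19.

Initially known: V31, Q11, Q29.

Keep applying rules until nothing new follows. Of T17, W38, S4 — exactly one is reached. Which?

Q29 and Q11 hold, so T35 follows (Rule 12).
V31 and Q11 hold, so W26 follows (Rule 7).
Q29 and W26 hold, so R24 follows (Rule 13).
W26 and R24 hold, so V15 follows (Rule 1).
R24 and V15 hold, so Q19 follows (Rule 14).
V15 and Q19 hold, so T22 follows (Rule 5).
T22, Q29, and Q19 hold, so U28 follows (Rule 17).
U28 holds, so R22 follows (Rule 2).
From R22 and T35, Rule 15 gives S4.
W38 would need S24 and P24 (Rule 16), but S24 is never established. T17 would need Q11, P1, and U28 (Rule 9), but P1 is never established.

S4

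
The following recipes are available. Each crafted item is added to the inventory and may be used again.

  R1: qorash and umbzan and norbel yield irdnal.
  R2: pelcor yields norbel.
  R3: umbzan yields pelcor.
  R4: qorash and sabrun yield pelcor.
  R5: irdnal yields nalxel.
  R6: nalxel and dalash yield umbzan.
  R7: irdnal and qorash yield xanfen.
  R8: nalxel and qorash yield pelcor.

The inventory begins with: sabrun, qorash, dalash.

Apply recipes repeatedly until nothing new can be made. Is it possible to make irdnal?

irdnal would need qorash, umbzan, and norbel (R1), but umbzan is never obtained.

No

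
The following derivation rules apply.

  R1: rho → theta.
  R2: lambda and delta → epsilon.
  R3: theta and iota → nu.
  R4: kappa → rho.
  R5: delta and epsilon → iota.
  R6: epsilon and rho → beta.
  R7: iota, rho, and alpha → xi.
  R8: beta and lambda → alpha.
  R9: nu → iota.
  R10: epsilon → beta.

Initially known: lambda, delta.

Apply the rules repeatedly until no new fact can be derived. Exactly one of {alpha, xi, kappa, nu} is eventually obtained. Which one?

alpha

From lambda and delta, R2 gives epsilon.
From epsilon, R10 gives beta.
From beta and lambda, R8 gives alpha.
xi would need iota, rho, and alpha (R7), but rho is never established. nu would need theta and iota (R3), but theta is never established. No rule produces kappa, and it is not given.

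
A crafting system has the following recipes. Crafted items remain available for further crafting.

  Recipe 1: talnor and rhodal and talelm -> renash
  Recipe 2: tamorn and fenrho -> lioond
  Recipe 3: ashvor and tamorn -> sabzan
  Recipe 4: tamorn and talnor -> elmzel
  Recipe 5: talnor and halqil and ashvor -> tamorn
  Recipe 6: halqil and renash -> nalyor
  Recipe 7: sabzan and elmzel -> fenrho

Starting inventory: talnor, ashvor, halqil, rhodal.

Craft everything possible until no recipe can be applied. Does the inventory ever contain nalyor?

nalyor would need halqil and renash (Recipe 6), but renash is never obtained.

No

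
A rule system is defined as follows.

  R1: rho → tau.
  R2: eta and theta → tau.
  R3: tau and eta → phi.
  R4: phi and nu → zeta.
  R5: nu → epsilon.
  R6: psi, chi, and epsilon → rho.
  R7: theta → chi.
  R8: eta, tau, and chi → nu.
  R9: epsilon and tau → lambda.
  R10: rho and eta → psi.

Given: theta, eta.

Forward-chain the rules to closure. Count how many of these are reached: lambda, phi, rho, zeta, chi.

eta and theta hold, so tau follows (R2).
From theta, R7 gives chi.
tau and eta hold, so phi follows (R3).
From eta, tau, and chi, R8 gives nu.
From phi and nu, R4 gives zeta.
From nu, R5 gives epsilon.
From epsilon and tau, R9 gives lambda.
lambda: reached.
phi: reached.
rho would need psi, chi, and epsilon (R6), but psi is never established.
zeta: reached.
chi: reached.
Reached: lambda, phi, zeta, and chi — 4 of the 5.

4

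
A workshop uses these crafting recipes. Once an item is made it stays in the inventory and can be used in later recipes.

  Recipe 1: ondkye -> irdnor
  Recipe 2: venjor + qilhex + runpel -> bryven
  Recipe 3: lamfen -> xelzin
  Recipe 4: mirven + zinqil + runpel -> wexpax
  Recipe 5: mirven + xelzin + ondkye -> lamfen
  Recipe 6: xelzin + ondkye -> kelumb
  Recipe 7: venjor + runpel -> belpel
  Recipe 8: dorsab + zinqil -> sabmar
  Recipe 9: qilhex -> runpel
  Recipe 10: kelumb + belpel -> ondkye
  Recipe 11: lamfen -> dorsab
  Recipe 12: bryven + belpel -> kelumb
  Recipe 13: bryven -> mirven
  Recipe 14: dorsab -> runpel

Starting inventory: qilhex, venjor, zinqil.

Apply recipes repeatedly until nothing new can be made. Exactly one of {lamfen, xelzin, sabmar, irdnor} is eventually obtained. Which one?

irdnor

qilhex -> runpel (Recipe 9).
Using Recipe 7, venjor and runpel make belpel.
Using Recipe 2, venjor, qilhex, and runpel make bryven.
Using Recipe 12, bryven and belpel make kelumb.
kelumb + belpel -> ondkye (Recipe 10).
Using Recipe 1, ondkye makes irdnor.
xelzin would need lamfen (Recipe 3), but lamfen is never obtained. lamfen would need mirven, xelzin, and ondkye (Recipe 5), but xelzin is never obtained. sabmar would need dorsab and zinqil (Recipe 8), but dorsab is never obtained.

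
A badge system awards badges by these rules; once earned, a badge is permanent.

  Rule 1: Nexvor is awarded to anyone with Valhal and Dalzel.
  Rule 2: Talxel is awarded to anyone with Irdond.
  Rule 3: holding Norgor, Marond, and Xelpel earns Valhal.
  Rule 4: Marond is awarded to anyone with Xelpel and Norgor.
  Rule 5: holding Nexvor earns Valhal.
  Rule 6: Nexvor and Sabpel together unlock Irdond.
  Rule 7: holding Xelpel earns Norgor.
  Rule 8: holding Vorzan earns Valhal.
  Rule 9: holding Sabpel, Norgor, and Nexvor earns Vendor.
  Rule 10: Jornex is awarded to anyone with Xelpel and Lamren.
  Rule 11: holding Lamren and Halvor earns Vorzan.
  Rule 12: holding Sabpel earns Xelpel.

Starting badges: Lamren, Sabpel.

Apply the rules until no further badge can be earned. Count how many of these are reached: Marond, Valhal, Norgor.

3

With Sabpel, Xelpel is earned (Rule 12).
With Xelpel, Norgor is earned (Rule 7).
With Xelpel and Norgor, Marond is earned (Rule 4).
With Norgor, Marond, and Xelpel, Valhal is earned (Rule 3).
Marond: reached.
Valhal: reached.
Norgor: reached.
All 3 are reached.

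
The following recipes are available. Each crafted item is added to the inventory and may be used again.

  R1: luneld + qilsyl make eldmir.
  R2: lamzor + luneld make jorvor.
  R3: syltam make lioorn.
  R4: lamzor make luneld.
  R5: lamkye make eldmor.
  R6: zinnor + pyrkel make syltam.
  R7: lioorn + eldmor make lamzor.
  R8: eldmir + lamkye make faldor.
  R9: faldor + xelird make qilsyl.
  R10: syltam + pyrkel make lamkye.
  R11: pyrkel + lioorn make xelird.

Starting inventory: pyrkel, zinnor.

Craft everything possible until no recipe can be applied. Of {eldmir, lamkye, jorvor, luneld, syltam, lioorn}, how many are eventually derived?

zinnor + pyrkel → syltam (R6).
syltam + pyrkel → lamkye (R10).
Using R3, syltam makes lioorn.
lamkye → eldmor (R5).
Using R7, lioorn and eldmor make lamzor.
lamzor → luneld (R4).
Using R2, lamzor and luneld make jorvor.
eldmir would need luneld and qilsyl (R1), but qilsyl is never obtained.
lamkye: reached.
jorvor: reached.
luneld: reached.
syltam: reached.
lioorn: reached.
Reached: lamkye, jorvor, luneld, syltam, and lioorn — 5 of the 6.

5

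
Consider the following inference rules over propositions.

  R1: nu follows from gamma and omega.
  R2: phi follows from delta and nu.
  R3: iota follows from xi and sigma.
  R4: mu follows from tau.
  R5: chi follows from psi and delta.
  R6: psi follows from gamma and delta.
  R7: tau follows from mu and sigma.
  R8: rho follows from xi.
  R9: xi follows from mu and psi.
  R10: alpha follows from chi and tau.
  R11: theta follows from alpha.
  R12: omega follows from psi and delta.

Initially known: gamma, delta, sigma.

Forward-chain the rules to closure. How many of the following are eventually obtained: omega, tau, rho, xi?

From gamma and delta, R6 gives psi.
psi and delta hold, so omega follows (R12).
omega: reached.
tau would need mu and sigma (R7), but mu is never established.
rho would need xi (R8), but xi is never established.
xi would need mu and psi (R9), but mu is never established.
Reached: omega — 1 of the 4.

1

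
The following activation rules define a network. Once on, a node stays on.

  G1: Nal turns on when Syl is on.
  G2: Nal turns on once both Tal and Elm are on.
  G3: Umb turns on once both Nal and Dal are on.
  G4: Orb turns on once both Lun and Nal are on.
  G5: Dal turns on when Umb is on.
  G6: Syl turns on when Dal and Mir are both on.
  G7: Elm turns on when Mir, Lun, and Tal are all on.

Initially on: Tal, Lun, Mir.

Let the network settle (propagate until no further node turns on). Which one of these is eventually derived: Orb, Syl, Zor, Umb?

Mir, Lun, and Tal are on, so Elm turns on (G7).
Tal and Elm are on, so Nal turns on (G2).
Lun and Nal are on, so Orb turns on (G4).
Syl would need Dal and Mir (G6), but Dal never turns on. No rule produces Zor, and it is not given. Umb would need Nal and Dal (G3), but Dal never turns on.

Orb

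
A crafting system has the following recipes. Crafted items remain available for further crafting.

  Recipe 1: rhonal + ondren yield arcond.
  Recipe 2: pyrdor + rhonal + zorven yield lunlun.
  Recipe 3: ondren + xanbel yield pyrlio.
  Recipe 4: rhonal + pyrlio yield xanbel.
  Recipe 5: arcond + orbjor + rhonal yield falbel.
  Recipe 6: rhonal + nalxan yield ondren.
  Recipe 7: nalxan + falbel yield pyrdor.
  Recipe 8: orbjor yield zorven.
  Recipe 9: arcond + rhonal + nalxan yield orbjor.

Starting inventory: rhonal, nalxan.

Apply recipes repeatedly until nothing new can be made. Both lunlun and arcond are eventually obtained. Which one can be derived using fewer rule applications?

arcond

arcond: Using Recipe 6, rhonal and nalxan make ondren. rhonal + ondren → arcond (Recipe 1). [2 rule applications]
lunlun: Using Recipe 6, rhonal and nalxan make ondren. Using Recipe 1, rhonal and ondren make arcond. arcond + rhonal + nalxan → orbjor (Recipe 9). arcond + orbjor + rhonal → falbel (Recipe 5). orbjor → zorven (Recipe 8). nalxan + falbel → pyrdor (Recipe 7). pyrdor + rhonal + zorven → lunlun (Recipe 2). [7 rule applications]
arcond needs fewer.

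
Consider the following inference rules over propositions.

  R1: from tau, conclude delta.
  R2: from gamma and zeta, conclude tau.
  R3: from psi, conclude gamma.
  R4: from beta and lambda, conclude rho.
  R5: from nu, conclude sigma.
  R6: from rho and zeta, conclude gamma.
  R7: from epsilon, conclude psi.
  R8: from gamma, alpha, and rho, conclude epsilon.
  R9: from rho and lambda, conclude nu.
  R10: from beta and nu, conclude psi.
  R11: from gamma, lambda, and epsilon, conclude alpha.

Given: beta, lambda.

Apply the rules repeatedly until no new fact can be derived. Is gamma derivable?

Yes

beta and lambda hold, so rho follows (R4).
rho and lambda hold, so nu follows (R9).
beta and nu hold, so psi follows (R10).
psi holds, so gamma follows (R3).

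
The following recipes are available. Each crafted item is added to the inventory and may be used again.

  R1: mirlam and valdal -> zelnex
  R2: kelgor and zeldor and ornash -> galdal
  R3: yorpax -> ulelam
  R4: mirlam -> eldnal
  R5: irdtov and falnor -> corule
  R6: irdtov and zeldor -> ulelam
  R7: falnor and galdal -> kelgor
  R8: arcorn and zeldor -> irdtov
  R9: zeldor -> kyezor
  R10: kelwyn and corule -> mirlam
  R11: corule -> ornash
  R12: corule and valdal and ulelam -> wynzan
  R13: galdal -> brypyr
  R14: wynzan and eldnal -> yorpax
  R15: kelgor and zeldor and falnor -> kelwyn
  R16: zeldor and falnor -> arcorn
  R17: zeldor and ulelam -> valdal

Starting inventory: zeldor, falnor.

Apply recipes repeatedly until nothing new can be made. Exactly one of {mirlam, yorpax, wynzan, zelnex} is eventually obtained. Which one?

wynzan

zeldor and falnor -> arcorn (R16).
Using R8, arcorn and zeldor make irdtov.
Using R6, irdtov and zeldor make ulelam.
irdtov and falnor -> corule (R5).
Using R17, zeldor and ulelam make valdal.
Using R12, corule, valdal, and ulelam make wynzan.
mirlam would need kelwyn and corule (R10), but kelwyn is never obtained. yorpax would need wynzan and eldnal (R14), but eldnal is never obtained. zelnex would need mirlam and valdal (R1), but mirlam is never obtained.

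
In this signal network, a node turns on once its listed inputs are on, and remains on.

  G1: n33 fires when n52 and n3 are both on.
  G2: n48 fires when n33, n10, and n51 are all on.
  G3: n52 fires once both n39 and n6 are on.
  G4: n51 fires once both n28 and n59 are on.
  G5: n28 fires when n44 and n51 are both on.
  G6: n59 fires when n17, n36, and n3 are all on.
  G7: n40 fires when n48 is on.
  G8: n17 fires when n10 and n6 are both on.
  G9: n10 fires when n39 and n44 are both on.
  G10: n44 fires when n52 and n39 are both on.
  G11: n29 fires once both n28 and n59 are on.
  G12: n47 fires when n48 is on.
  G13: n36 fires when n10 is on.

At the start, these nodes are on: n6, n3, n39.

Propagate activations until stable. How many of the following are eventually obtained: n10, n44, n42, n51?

2

n39 and n6 are on, so n52 fires (G3).
n52 and n39 are on, so n44 fires (G10).
n39 and n44 are on, so n10 fires (G9).
n10: reached.
n44: reached.
No rule produces n42, and it is not given.
n51 would need n28 and n59 (G4), but n28 never turns on.
Reached: n10 and n44 — 2 of the 4.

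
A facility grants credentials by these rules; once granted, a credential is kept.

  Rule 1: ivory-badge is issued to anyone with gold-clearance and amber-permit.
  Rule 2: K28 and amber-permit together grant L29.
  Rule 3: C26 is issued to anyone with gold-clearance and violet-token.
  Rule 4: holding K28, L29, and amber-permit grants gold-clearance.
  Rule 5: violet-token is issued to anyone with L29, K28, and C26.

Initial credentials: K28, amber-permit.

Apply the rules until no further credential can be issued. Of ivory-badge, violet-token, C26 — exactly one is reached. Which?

ivory-badge

Holding K28 and amber-permit grants L29 (Rule 2).
Holding K28, L29, and amber-permit grants gold-clearance (Rule 4).
Holding gold-clearance and amber-permit grants ivory-badge (Rule 1).
C26 would need gold-clearance and violet-token (Rule 3), but violet-token is never granted. violet-token would need L29, K28, and C26 (Rule 5), but C26 is never granted.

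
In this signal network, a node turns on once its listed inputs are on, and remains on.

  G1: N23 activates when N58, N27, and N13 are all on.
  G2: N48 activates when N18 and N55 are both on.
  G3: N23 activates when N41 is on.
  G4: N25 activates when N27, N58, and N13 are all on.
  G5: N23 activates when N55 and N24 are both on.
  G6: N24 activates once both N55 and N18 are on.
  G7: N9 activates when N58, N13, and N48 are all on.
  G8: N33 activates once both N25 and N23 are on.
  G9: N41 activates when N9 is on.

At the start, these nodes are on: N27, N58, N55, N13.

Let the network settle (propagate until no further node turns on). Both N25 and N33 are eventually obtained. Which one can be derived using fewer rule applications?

N25: N27, N58, and N13 are on, so N25 activates (G4). [1 rule application]
N33: G4: N27, N58, and N13 on → N25 on. G1: N58, N27, and N13 on → N23 on. G8: N25 and N23 on → N33 on. [3 rule applications]
N25 needs fewer.

N25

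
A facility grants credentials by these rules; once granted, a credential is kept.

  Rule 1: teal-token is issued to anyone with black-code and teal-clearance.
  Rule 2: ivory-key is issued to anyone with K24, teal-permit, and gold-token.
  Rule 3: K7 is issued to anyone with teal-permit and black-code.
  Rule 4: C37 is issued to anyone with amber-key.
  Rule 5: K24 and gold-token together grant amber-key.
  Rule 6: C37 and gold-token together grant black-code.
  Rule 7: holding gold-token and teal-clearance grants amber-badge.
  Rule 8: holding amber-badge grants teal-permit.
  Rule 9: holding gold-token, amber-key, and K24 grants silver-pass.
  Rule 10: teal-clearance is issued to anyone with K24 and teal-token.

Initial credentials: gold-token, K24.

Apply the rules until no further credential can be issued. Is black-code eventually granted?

Yes

Holding K24 and gold-token grants amber-key (Rule 5).
Holding amber-key grants C37 (Rule 4).
Holding C37 and gold-token grants black-code (Rule 6).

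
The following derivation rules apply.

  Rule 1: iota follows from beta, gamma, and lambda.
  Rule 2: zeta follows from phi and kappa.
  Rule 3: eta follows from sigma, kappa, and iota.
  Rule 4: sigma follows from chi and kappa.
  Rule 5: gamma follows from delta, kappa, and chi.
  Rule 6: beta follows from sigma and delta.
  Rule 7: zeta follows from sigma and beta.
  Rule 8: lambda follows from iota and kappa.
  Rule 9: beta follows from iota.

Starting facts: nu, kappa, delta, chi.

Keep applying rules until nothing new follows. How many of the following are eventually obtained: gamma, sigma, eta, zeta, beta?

From delta, kappa, and chi, Rule 5 gives gamma.
From chi and kappa, Rule 4 gives sigma.
sigma and delta hold, so beta follows (Rule 6).
From sigma and beta, Rule 7 gives zeta.
gamma: reached.
sigma: reached.
eta would need sigma, kappa, and iota (Rule 3), but iota is never established.
zeta: reached.
beta: reached.
Reached: gamma, sigma, zeta, and beta — 4 of the 5.

4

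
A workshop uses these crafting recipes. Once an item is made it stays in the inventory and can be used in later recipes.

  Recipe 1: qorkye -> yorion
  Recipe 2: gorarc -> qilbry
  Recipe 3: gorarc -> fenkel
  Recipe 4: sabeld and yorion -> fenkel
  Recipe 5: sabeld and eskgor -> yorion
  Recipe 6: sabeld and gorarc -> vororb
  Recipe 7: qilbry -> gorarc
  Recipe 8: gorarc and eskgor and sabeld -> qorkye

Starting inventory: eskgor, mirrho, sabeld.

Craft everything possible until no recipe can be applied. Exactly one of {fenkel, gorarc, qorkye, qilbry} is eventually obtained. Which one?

sabeld and eskgor -> yorion (Recipe 5).
Using Recipe 4, sabeld and yorion make fenkel.
qorkye would need gorarc, eskgor, and sabeld (Recipe 8), but gorarc is never obtained. gorarc would need qilbry (Recipe 7), but qilbry is never obtained. qilbry would need gorarc (Recipe 2), but gorarc is never obtained.

fenkel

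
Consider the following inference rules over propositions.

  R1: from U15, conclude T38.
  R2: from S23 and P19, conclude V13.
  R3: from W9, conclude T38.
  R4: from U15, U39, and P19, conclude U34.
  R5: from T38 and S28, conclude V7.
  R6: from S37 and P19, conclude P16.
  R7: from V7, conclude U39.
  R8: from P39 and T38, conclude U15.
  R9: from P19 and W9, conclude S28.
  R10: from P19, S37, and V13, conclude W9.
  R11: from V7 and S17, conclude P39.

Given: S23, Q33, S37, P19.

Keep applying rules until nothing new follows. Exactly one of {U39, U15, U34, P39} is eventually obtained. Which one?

U39

S23 and P19 hold, so V13 follows (R2).
P19, S37, and V13 hold, so W9 follows (R10).
From P19 and W9, R9 gives S28.
W9 holds, so T38 follows (R3).
From T38 and S28, R5 gives V7.
V7 holds, so U39 follows (R7).
U34 would need U15, U39, and P19 (R4), but U15 is never established. U15 would need P39 and T38 (R8), but P39 is never established. P39 would need V7 and S17 (R11), but S17 is never established.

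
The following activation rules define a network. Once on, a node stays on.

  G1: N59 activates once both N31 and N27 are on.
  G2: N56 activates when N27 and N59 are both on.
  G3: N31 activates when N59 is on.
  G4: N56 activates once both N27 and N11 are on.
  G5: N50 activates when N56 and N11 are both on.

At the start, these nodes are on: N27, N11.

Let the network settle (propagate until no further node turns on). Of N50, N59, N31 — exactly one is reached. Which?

N50

N27 and N11 are on, so N56 activates (G4).
G5: N56 and N11 on → N50 on.
N31 would need N59 (G3), but N59 never turns on. N59 would need N31 and N27 (G1), but N31 never turns on.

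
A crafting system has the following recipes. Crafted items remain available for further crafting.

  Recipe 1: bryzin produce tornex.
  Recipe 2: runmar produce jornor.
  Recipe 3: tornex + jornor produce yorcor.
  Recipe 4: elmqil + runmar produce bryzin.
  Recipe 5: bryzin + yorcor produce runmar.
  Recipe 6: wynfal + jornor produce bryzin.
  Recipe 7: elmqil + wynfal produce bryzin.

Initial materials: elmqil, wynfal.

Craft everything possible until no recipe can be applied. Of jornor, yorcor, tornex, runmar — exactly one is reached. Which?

elmqil + wynfal → bryzin (Recipe 7).
bryzin → tornex (Recipe 1).
yorcor would need tornex and jornor (Recipe 3), but jornor is never obtained. jornor would need runmar (Recipe 2), but runmar is never obtained. runmar would need bryzin and yorcor (Recipe 5), but yorcor is never obtained.

tornex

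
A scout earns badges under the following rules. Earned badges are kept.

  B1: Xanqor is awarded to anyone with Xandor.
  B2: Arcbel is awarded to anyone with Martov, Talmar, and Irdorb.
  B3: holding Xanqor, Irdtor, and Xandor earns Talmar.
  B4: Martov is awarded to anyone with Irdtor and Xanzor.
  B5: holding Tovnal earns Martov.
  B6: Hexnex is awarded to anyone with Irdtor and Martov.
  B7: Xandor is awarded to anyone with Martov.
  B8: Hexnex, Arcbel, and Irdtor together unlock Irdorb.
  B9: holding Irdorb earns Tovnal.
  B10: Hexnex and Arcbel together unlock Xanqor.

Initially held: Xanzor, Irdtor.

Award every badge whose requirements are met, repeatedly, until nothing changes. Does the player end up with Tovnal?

Tovnal would need Irdorb (B9), but Irdorb is never earned.

No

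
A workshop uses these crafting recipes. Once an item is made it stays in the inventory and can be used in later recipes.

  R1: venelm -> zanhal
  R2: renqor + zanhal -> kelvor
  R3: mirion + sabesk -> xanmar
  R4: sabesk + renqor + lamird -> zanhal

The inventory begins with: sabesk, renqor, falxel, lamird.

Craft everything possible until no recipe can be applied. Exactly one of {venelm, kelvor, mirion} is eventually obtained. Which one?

kelvor

sabesk + renqor + lamird -> zanhal (R4).
renqor + zanhal -> kelvor (R2).
No rule produces venelm, and it is not given. No rule produces mirion, and it is not given.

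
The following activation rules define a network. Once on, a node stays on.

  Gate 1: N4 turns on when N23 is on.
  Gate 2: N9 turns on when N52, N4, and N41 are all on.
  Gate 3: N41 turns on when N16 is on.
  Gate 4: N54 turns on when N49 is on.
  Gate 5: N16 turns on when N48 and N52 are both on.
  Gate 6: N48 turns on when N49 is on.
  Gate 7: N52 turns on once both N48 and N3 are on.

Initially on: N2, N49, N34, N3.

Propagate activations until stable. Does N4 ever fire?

No

N4 would need N23 (Gate 1), but N23 never turns on.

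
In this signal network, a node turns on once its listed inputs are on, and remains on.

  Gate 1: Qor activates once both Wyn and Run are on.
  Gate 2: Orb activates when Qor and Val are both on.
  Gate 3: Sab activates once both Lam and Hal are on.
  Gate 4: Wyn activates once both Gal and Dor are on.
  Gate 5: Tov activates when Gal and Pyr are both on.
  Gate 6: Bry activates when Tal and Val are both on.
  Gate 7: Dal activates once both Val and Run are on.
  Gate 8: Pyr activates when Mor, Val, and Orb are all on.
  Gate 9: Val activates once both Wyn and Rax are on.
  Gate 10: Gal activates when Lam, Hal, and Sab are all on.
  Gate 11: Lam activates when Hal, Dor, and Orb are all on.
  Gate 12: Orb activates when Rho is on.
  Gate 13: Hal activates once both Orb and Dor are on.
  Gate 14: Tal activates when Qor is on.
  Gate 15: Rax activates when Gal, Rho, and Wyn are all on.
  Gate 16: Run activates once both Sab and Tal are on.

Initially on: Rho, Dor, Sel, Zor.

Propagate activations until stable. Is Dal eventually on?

No

Dal would need Val and Run (Gate 7), but Run never turns on.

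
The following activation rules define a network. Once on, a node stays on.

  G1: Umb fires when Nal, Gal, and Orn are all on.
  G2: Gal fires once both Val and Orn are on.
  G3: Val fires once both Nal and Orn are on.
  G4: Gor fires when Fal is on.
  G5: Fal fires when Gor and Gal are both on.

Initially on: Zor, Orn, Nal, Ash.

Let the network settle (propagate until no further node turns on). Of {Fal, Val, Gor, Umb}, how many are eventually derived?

2

Nal and Orn are on, so Val fires (G3).
Val and Orn are on, so Gal fires (G2).
G1: Nal, Gal, and Orn on → Umb on.
Fal would need Gor and Gal (G5), but Gor never turns on.
Val: reached.
Gor would need Fal (G4), but Fal never turns on.
Umb: reached.
Reached: Val and Umb — 2 of the 4.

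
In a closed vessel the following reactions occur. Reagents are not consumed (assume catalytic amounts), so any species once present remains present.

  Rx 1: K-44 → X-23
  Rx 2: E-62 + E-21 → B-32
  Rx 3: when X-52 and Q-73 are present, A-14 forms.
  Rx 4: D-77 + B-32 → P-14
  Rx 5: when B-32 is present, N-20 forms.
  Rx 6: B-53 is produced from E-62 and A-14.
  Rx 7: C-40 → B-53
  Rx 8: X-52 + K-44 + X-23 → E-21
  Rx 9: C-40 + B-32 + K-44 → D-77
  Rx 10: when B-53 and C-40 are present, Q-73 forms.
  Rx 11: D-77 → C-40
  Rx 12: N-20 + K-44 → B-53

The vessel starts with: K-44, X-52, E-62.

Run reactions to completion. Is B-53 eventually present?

Yes

K-44 present → X-23 forms (Rx 1).
X-52, K-44, and X-23 present → E-21 forms (Rx 8).
E-62 and E-21 present → B-32 forms (Rx 2).
B-32 present → N-20 forms (Rx 5).
N-20 and K-44 present → B-53 forms (Rx 12).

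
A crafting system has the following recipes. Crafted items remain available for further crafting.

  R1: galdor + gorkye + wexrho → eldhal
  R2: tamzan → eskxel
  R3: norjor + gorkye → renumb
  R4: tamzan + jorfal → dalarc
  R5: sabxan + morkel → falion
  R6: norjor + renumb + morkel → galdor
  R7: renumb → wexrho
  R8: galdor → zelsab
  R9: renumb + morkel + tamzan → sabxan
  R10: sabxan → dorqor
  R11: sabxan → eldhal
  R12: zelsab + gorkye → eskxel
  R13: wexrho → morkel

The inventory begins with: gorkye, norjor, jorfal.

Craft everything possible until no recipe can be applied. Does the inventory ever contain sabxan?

sabxan would need renumb, morkel, and tamzan (R9), but tamzan is never obtained.

No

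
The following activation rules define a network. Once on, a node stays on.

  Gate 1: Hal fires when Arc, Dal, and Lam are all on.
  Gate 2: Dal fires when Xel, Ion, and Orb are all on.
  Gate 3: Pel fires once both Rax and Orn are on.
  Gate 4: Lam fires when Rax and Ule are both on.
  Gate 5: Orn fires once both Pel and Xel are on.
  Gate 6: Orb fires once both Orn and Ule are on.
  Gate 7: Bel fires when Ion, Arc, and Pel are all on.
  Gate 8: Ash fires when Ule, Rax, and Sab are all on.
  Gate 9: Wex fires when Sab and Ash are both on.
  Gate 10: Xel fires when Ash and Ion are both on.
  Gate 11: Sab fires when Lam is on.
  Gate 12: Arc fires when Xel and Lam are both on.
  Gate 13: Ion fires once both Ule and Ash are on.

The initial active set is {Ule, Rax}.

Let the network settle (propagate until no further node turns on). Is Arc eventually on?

Rax and Ule are on, so Lam fires (Gate 4).
Gate 11: Lam on → Sab on.
Ule, Rax, and Sab are on, so Ash fires (Gate 8).
Gate 13: Ule and Ash on → Ion on.
Ash and Ion are on, so Xel fires (Gate 10).
Xel and Lam are on, so Arc fires (Gate 12).

Yes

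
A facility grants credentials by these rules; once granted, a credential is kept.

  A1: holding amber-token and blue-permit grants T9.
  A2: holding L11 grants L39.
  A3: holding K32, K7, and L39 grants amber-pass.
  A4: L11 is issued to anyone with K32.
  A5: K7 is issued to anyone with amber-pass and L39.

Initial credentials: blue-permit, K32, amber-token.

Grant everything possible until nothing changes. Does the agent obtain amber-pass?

No

amber-pass would need K32, K7, and L39 (A3), but K7 is never granted.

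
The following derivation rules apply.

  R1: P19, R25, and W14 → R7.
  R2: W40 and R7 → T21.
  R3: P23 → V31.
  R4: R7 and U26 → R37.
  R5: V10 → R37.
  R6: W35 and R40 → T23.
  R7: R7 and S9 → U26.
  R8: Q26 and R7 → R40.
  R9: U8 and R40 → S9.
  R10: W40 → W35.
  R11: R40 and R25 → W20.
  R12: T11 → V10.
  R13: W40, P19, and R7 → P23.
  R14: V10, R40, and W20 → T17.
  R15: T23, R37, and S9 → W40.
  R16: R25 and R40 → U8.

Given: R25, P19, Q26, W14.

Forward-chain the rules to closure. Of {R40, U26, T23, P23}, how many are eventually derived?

P19, R25, and W14 hold, so R7 follows (R1).
From Q26 and R7, R8 gives R40.
R25 and R40 hold, so U8 follows (R16).
U8 and R40 hold, so S9 follows (R9).
From R7 and S9, R7 gives U26.
R40: reached.
U26: reached.
T23 would need W35 and R40 (R6), but W35 is never established.
P23 would need W40, P19, and R7 (R13), but W40 is never established.
Reached: R40 and U26 — 2 of the 4.

2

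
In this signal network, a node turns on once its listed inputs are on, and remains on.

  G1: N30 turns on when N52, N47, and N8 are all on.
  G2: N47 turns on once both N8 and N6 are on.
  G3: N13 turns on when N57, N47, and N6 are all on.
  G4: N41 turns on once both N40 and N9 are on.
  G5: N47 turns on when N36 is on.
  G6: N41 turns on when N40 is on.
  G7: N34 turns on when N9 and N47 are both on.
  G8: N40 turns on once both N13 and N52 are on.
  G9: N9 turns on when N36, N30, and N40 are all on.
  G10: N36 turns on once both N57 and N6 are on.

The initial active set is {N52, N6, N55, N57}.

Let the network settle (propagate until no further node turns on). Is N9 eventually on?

No

N9 would need N36, N30, and N40 (G9), but N30 never turns on.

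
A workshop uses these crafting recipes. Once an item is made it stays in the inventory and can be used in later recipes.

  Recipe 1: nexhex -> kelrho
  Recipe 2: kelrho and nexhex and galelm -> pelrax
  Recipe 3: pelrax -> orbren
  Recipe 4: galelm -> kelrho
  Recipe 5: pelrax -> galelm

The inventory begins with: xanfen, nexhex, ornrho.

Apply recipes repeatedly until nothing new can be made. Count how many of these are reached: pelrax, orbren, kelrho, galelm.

Using Recipe 1, nexhex makes kelrho.
pelrax would need kelrho, nexhex, and galelm (Recipe 2), but galelm is never obtained.
orbren would need pelrax (Recipe 3), but pelrax is never obtained.
kelrho: reached.
galelm would need pelrax (Recipe 5), but pelrax is never obtained.
Reached: kelrho — 1 of the 4.

1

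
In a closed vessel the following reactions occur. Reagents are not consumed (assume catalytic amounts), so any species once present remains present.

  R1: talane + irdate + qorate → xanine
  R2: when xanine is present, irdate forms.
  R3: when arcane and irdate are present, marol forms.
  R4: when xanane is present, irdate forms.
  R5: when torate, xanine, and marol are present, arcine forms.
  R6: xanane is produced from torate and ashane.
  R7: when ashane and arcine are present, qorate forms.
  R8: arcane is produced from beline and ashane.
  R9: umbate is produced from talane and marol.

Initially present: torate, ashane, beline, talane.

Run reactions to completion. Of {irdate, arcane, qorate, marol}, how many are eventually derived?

3

beline and ashane present → arcane forms (R8).
torate and ashane present → xanane forms (R6).
xanane present → irdate forms (R4).
arcane and irdate present → marol forms (R3).
irdate: reached.
arcane: reached.
qorate would need ashane and arcine (R7), but arcine never forms.
marol: reached.
Reached: irdate, arcane, and marol — 3 of the 4.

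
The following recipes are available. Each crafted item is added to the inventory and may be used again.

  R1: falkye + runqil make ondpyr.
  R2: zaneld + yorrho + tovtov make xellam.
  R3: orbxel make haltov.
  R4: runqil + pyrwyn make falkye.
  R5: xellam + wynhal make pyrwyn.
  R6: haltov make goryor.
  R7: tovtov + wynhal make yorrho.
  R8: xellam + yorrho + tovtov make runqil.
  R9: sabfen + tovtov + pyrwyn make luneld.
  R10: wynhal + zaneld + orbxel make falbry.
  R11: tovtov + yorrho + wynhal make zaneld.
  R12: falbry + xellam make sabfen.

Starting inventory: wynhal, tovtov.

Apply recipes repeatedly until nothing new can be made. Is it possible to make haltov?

haltov would need orbxel (R3), but orbxel is never obtained.

No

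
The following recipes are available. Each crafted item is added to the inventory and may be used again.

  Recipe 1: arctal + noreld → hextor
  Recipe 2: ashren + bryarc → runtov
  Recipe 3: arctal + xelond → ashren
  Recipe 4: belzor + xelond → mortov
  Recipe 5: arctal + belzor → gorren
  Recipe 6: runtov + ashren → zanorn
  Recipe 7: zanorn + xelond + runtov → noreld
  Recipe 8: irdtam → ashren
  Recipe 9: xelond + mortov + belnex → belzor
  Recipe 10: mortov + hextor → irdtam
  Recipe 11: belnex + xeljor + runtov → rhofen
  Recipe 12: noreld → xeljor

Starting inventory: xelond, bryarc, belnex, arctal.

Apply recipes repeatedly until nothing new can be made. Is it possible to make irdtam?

irdtam would need mortov and hextor (Recipe 10), but mortov is never obtained.

No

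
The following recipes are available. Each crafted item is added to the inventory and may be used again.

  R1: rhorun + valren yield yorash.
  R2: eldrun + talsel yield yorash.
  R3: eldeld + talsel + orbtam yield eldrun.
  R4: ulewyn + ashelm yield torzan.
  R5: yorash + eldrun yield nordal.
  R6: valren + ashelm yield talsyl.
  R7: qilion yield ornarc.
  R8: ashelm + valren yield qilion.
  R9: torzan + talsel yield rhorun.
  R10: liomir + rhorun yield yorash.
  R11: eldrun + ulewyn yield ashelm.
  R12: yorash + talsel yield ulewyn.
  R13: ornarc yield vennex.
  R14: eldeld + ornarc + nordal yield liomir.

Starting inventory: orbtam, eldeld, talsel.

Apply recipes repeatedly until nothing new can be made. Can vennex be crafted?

vennex would need ornarc (R13), but ornarc is never obtained.

No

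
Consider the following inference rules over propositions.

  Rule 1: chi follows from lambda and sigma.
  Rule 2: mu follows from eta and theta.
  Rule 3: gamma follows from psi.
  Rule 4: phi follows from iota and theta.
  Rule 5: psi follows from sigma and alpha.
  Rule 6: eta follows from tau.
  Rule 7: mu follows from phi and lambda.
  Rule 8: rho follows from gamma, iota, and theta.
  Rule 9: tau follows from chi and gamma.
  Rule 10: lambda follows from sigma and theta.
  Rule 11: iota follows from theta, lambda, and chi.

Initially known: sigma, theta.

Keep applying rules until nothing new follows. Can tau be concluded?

tau would need chi and gamma (Rule 9), but gamma is never established.

No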